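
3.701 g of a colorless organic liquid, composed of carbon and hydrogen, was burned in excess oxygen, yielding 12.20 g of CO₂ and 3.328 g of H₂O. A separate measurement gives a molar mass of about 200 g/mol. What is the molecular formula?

C15H20

mol C = 12.20 g CO₂ ÷ 44.009 g/mol = 0.27722 mol
mol H = 2 × 3.328 g H₂O ÷ 18.015 g/mol = 0.36947 mol
Divide by the smallest (0.27722 mol): C 1.000, H 1.333
Multiplying each by 3 gives whole numbers: C 3.00, H 4.00
Empirical formula: C3H4
Empirical-formula mass = 40.06 g/mol; 200 ÷ 40.06 ≈ 5, so the molecular formula is C15H20.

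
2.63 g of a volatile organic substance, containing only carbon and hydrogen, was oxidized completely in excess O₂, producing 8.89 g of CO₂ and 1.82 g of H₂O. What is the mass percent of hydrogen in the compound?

7.7%

mol C = 8.89 g CO₂ ÷ 44.009 g/mol = 0.2020 mol
mol H = 2 × 1.82 g H₂O ÷ 18.015 g/mol = 0.2021 mol
mass % H = 0.2037 g ÷ 2.63 g × 100%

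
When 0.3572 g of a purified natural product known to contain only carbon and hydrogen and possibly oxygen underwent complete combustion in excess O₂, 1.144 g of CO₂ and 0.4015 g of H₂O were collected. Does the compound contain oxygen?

no

mol C = 1.144 g CO₂ ÷ 44.009 g/mol = 0.025995 mol
mol H = 2 × 0.4015 g H₂O ÷ 18.015 g/mol = 0.044574 mol
C and H together account for 0.35715 g — essentially the entire 0.3572 g sample — so the compound contains no oxygen.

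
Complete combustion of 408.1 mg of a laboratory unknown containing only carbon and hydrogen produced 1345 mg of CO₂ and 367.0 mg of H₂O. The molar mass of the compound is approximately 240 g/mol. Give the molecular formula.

C18H24

mol C = 1.345 g CO₂ ÷ 44.009 g/mol = 0.030562 mol
mol H = 2 × 0.3670 g H₂O ÷ 18.015 g/mol = 0.040744 mol
Divide by the smallest (0.030562 mol): C 1.000, H 1.333
Multiplying each by 3 gives whole numbers: C 3.00, H 4.00
Empirical formula: C3H4
Empirical-formula mass = 40.06 g/mol; 240 ÷ 40.06 ≈ 6, so the molecular formula is C18H24.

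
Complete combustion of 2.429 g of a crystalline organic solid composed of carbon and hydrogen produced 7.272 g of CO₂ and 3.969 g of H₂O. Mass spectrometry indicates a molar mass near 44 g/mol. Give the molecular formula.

mol C = 7.272 g CO₂ ÷ 44.009 g/mol = 0.16524 mol
mol H = 2 × 3.969 g H₂O ÷ 18.015 g/mol = 0.44063 mol
Divide by the smallest (0.16524 mol): C 1.000, H 2.667
Multiplying each by 3 gives whole numbers: C 3.00, H 8.00
Empirical formula: C3H8
Empirical-formula mass = 44.10 g/mol; 44 ÷ 44.10 ≈ 1, so the molecular formula is C3H8.

C3H8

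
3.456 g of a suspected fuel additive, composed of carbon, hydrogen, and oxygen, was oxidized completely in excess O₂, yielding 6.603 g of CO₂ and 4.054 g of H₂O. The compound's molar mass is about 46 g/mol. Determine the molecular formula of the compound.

C2H6O

mol C = 6.603 g CO₂ ÷ 44.009 g/mol = 0.15004 mol
mol H = 2 × 4.054 g H₂O ÷ 18.015 g/mol = 0.45007 mol
mass O = 3.456 − (1.8021 + 0.45367) = 1.2002 g → mol O = 1.2002 ÷ 15.999 = 0.075019 mol
Divide by the smallest (0.075019 mol): C 2.000, H 5.999, O 1.000
Empirical formula: C2H6O
Empirical-formula mass = 46.07 g/mol; 46 ÷ 46.07 ≈ 1, so the molecular formula is C2H6O.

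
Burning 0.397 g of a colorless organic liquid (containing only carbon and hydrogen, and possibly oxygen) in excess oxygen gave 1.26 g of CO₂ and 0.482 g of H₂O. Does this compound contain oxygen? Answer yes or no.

no

mol C = 1.26 g CO₂ ÷ 44.009 g/mol = 0.02863 mol
mol H = 2 × 0.482 g H₂O ÷ 18.015 g/mol = 0.05351 mol
C and H together account for 0.3978 g — essentially the entire 0.397 g sample — so the compound contains no oxygen.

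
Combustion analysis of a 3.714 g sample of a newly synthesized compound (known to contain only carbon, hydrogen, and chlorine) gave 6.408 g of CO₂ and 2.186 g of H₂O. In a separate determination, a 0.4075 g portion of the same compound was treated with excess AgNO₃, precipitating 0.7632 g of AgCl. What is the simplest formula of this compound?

C3H5Cl

mol C = 6.408 g CO₂ ÷ 44.009 g/mol = 0.14561 mol
mol H = 2 × 2.186 g H₂O ÷ 18.015 g/mol = 0.24269 mol
From the AgCl data: mol Cl per gram of compound = (0.7632 ÷ 143.318) ÷ 0.4075 = 0.013068 mol/g, so in the 3.714 g combustion sample mol Cl = 0.048535 mol
Divide by the smallest (0.048535 mol): C 3.000, H 5.000, Cl 1.000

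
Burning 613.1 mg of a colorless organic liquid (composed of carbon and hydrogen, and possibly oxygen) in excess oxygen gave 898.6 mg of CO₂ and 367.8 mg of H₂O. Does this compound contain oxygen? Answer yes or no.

mol C = 0.8986 g CO₂ ÷ 44.009 g/mol = 0.020419 mol
mol H = 2 × 0.3678 g H₂O ÷ 18.015 g/mol = 0.040833 mol
C and H account for only 0.28641 g of the 0.6131 g sample; the remaining 0.32669 g must be oxygen.

yes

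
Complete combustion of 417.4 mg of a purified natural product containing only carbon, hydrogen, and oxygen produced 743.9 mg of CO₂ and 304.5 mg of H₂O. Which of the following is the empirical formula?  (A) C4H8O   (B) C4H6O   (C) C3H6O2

(C) C3H6O2

mol C = 0.7439 g CO₂ ÷ 44.009 g/mol = 0.016903 mol
mol H = 2 × 0.3045 g H₂O ÷ 18.015 g/mol = 0.033805 mol
mass O = 0.4174 − (0.20303 + 0.034076) = 0.18030 g → mol O = 0.18030 ÷ 15.999 = 0.011269 mol
Divide by the smallest (0.011269 mol): C 1.500, H 3.000, O 1.000
Multiplying each by 2 gives whole numbers: C 3.00, H 6.00, O 2.00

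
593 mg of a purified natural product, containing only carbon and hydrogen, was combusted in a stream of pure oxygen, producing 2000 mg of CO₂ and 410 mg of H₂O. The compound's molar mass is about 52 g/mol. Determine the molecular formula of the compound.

mol C = 2.00 g CO₂ ÷ 44.009 g/mol = 0.04545 mol
mol H = 2 × 0.410 g H₂O ÷ 18.015 g/mol = 0.04552 mol
Divide by the smallest (0.04545 mol): C 1.000, H 1.002
Empirical formula: CH
Empirical-formula mass = 13.02 g/mol; 52 ÷ 13.02 ≈ 4, so the molecular formula is C4H4.

C4H4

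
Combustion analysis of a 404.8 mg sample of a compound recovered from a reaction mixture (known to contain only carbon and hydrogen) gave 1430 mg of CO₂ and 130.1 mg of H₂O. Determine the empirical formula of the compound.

mol C = 1.430 g CO₂ ÷ 44.009 g/mol = 0.032493 mol
mol H = 2 × 0.1301 g H₂O ÷ 18.015 g/mol = 0.014444 mol
Divide by the smallest (0.014444 mol): C 2.250, H 1.000
Multiplying each by 4 gives whole numbers: C 9.00, H 4.00

C9H4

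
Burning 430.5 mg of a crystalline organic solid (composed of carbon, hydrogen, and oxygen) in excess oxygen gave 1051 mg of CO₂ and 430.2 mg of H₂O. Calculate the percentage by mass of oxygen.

22.19%

mol C = 1.051 g CO₂ ÷ 44.009 g/mol = 0.023881 mol
mol H = 2 × 0.4302 g H₂O ÷ 18.015 g/mol = 0.047760 mol
mass O = 0.4305 − (0.28684 + 0.048142) = 0.095517 g → mol O = 0.095517 ÷ 15.999 = 0.0059702 mol
mass % O = 0.095517 g ÷ 0.4305 g × 100%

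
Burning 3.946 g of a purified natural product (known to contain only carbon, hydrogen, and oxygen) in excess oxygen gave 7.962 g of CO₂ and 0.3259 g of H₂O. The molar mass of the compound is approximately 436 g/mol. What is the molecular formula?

C20H4O12

mol C = 7.962 g CO₂ ÷ 44.009 g/mol = 0.18092 mol
mol H = 2 × 0.3259 g H₂O ÷ 18.015 g/mol = 0.036181 mol
mass O = 3.946 − (2.1730 + 0.036470) = 1.7365 g → mol O = 1.7365 ÷ 15.999 = 0.10854 mol
Divide by the smallest (0.036181 mol): C 5.000, H 1.000, O 3.000
Empirical formula: C5HO3
Empirical-formula mass = 109.06 g/mol; 436 ÷ 109.06 ≈ 4, so the molecular formula is C20H4O12.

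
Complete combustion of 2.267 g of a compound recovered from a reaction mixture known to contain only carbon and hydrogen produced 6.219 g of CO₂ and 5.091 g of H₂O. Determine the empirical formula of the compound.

CH4

mol C = 6.219 g CO₂ ÷ 44.009 g/mol = 0.14131 mol
mol H = 2 × 5.091 g H₂O ÷ 18.015 g/mol = 0.56520 mol
Divide by the smallest (0.14131 mol): C 1.000, H 4.000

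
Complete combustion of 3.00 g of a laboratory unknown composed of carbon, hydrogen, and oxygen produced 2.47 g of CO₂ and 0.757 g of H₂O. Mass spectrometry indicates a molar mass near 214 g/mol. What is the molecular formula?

mol C = 2.47 g CO₂ ÷ 44.009 g/mol = 0.05612 mol
mol H = 2 × 0.757 g H₂O ÷ 18.015 g/mol = 0.08404 mol
mass O = 3.00 − (0.6741 + 0.08471) = 2.241 g → mol O = 2.241 ÷ 15.999 = 0.1401 mol
Divide by the smallest (0.05612 mol): C 1.000, H 1.497, O 2.496
Multiplying each by 2 gives whole numbers: C 2.00, H 2.99, O 4.99
Empirical formula: C2H3O5
Empirical-formula mass = 107.04 g/mol; 214 ÷ 107.04 ≈ 2, so the molecular formula is C4H6O10.

C4H6O10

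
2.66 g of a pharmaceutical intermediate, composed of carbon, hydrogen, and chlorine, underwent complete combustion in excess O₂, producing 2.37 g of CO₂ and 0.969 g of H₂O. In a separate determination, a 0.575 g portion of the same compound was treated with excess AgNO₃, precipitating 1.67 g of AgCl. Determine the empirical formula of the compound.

mol C = 2.37 g CO₂ ÷ 44.009 g/mol = 0.05385 mol
mol H = 2 × 0.969 g H₂O ÷ 18.015 g/mol = 0.1076 mol
From the AgCl data: mol Cl per gram of compound = (1.67 ÷ 143.318) ÷ 0.575 = 0.02027 mol/g, so in the 2.66 g combustion sample mol Cl = 0.05391 mol
Divide by the smallest (0.05385 mol): C 1.000, H 1.998, Cl 1.001

CH2Cl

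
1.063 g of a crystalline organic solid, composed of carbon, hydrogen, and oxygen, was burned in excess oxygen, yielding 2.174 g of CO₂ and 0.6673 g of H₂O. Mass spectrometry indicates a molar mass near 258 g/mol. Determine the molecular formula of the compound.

C12H18O6

mol C = 2.174 g CO₂ ÷ 44.009 g/mol = 0.049399 mol
mol H = 2 × 0.6673 g H₂O ÷ 18.015 g/mol = 0.074083 mol
mass O = 1.063 − (0.59333 + 0.074675) = 0.39499 g → mol O = 0.39499 ÷ 15.999 = 0.024689 mol
Divide by the smallest (0.024689 mol): C 2.001, H 3.001, O 1.000
Empirical formula: C2H3O
Empirical-formula mass = 43.05 g/mol; 258 ÷ 43.05 ≈ 6, so the molecular formula is C12H18O6.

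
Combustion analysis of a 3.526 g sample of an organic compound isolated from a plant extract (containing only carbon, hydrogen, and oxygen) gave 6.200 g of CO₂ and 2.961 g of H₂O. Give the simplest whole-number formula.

C3H7O2

mol C = 6.200 g CO₂ ÷ 44.009 g/mol = 0.14088 mol
mol H = 2 × 2.961 g H₂O ÷ 18.015 g/mol = 0.32873 mol
mass O = 3.526 − (1.6921 + 0.33136) = 1.5025 g → mol O = 1.5025 ÷ 15.999 = 0.093914 mol
Divide by the smallest (0.093914 mol): C 1.500, H 3.500, O 1.000
Multiplying each by 2 gives whole numbers: C 3.00, H 7.00, O 2.00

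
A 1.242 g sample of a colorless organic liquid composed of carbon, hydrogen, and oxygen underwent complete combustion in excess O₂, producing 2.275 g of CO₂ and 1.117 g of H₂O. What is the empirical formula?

mol C = 2.275 g CO₂ ÷ 44.009 g/mol = 0.051694 mol
mol H = 2 × 1.117 g H₂O ÷ 18.015 g/mol = 0.12401 mol
mass O = 1.242 − (0.62090 + 0.12500) = 0.49610 g → mol O = 0.49610 ÷ 15.999 = 0.031008 mol
Divide by the smallest (0.031008 mol): C 1.667, H 3.999, O 1.000
Multiplying each by 3 gives whole numbers: C 5.00, H 12.00, O 3.00

C5H12O3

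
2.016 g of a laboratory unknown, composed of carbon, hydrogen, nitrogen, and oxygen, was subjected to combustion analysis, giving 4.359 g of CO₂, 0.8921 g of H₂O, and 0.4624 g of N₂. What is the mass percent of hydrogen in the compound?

mol C = 4.359 g CO₂ ÷ 44.009 g/mol = 0.099048 mol
mol H = 2 × 0.8921 g H₂O ÷ 18.015 g/mol = 0.099040 mol
mol N = 2 × 0.4624 g N₂ ÷ 28.014 g/mol = 0.033012 mol
mass O = 2.016 − (1.1897 + 0.099832 + 0.46240) = 0.26410 g → mol O = 0.26410 ÷ 15.999 = 0.016507 mol
mass % H = 0.099832 g ÷ 2.016 g × 100%

4.95%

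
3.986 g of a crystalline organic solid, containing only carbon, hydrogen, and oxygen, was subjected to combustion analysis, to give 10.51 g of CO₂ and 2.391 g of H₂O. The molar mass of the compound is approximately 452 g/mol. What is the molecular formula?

mol C = 10.51 g CO₂ ÷ 44.009 g/mol = 0.23881 mol
mol H = 2 × 2.391 g H₂O ÷ 18.015 g/mol = 0.26545 mol
mass O = 3.986 − (2.8684 + 0.26757) = 0.85003 g → mol O = 0.85003 ÷ 15.999 = 0.053130 mol
Divide by the smallest (0.053130 mol): C 4.495, H 4.996, O 1.000
Multiplying each by 2 gives whole numbers: C 8.99, H 9.99, O 2.00
Empirical formula: C9H10O2
Empirical-formula mass = 150.18 g/mol; 452 ÷ 150.18 ≈ 3, so the molecular formula is C27H30O6.

C27H30O6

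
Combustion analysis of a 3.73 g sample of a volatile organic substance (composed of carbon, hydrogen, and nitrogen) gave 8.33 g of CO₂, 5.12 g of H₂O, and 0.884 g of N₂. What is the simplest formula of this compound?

C3H9N

mol C = 8.33 g CO₂ ÷ 44.009 g/mol = 0.1893 mol
mol H = 2 × 5.12 g H₂O ÷ 18.015 g/mol = 0.5684 mol
mol N = 2 × 0.884 g N₂ ÷ 28.014 g/mol = 0.06311 mol
Divide by the smallest (0.06311 mol): C 2.999, H 9.007, N 1.000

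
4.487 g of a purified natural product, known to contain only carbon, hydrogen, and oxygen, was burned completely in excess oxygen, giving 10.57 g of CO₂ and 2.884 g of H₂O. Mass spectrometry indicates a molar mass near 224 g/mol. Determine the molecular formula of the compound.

mol C = 10.57 g CO₂ ÷ 44.009 g/mol = 0.24018 mol
mol H = 2 × 2.884 g H₂O ÷ 18.015 g/mol = 0.32018 mol
mass O = 4.487 − (2.8848 + 0.32274) = 1.2795 g → mol O = 1.2795 ÷ 15.999 = 0.079973 mol
Divide by the smallest (0.079973 mol): C 3.003, H 4.004, O 1.000
Empirical formula: C3H4O
Empirical-formula mass = 56.06 g/mol; 224 ÷ 56.06 ≈ 4, so the molecular formula is C12H16O4.

C12H16O4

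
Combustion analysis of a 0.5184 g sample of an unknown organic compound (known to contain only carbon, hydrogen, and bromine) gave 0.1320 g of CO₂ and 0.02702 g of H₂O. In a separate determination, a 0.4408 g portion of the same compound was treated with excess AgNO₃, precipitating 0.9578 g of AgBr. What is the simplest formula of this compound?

mol C = 0.1320 g CO₂ ÷ 44.009 g/mol = 0.0029994 mol
mol H = 2 × 0.02702 g H₂O ÷ 18.015 g/mol = 0.0029997 mol
From the AgBr data: mol Br per gram of compound = (0.9578 ÷ 187.772) ÷ 0.4408 = 0.011572 mol/g, so in the 0.5184 g combustion sample mol Br = 0.0059988 mol
Divide by the smallest (0.0029994 mol): C 1.000, H 1.000, Br 2.000

CHBr2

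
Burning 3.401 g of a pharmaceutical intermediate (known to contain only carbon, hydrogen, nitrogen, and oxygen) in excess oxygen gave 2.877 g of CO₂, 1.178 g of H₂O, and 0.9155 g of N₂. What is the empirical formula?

C2H4N2O3

mol C = 2.877 g CO₂ ÷ 44.009 g/mol = 0.065373 mol
mol H = 2 × 1.178 g H₂O ÷ 18.015 g/mol = 0.13078 mol
mol N = 2 × 0.9155 g N₂ ÷ 28.014 g/mol = 0.065360 mol
mass O = 3.401 − (0.78520 + 0.13183 + 0.91550) = 1.5685 g → mol O = 1.5685 ÷ 15.999 = 0.098036 mol
Divide by the smallest (0.065360 mol): C 1.000, H 2.001, N 1.000, O 1.500
Multiplying each by 2 gives whole numbers: C 2.00, H 4.00, N 2.00, O 3.00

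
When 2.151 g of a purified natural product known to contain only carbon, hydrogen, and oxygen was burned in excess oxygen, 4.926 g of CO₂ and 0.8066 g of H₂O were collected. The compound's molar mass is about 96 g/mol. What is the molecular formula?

mol C = 4.926 g CO₂ ÷ 44.009 g/mol = 0.11193 mol
mol H = 2 × 0.8066 g H₂O ÷ 18.015 g/mol = 0.089548 mol
mass O = 2.151 − (1.3444 + 0.090264) = 0.71632 g → mol O = 0.71632 ÷ 15.999 = 0.044773 mol
Divide by the smallest (0.044773 mol): C 2.500, H 2.000, O 1.000
Multiplying each by 2 gives whole numbers: C 5.00, H 4.00, O 2.00
Empirical formula: C5H4O2
Empirical-formula mass = 96.08 g/mol; 96 ÷ 96.08 ≈ 1, so the molecular formula is C5H4O2.

C5H4O2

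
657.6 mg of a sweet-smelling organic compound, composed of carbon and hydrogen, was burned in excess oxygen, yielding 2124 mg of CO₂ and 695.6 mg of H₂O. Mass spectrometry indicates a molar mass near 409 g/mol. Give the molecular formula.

C30H48

mol C = 2.124 g CO₂ ÷ 44.009 g/mol = 0.048263 mol
mol H = 2 × 0.6956 g H₂O ÷ 18.015 g/mol = 0.077225 mol
Divide by the smallest (0.048263 mol): C 1.000, H 1.600
Multiplying each by 5 gives whole numbers: C 5.00, H 8.00
Empirical formula: C5H8
Empirical-formula mass = 68.12 g/mol; 409 ÷ 68.12 ≈ 6, so the molecular formula is C30H48.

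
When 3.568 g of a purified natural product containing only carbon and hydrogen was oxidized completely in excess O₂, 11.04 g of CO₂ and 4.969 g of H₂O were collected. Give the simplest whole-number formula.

mol C = 11.04 g CO₂ ÷ 44.009 g/mol = 0.25086 mol
mol H = 2 × 4.969 g H₂O ÷ 18.015 g/mol = 0.55165 mol
Divide by the smallest (0.25086 mol): C 1.000, H 2.199
Multiplying each by 5 gives whole numbers: C 5.00, H 11.00

C5H11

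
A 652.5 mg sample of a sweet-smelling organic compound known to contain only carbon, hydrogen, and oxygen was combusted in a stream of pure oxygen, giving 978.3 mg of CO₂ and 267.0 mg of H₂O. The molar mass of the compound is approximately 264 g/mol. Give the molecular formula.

C9H12O9

mol C = 0.9783 g CO₂ ÷ 44.009 g/mol = 0.022230 mol
mol H = 2 × 0.2670 g H₂O ÷ 18.015 g/mol = 0.029642 mol
mass O = 0.6525 − (0.26700 + 0.029879) = 0.35562 g → mol O = 0.35562 ÷ 15.999 = 0.022228 mol
Divide by the smallest (0.022228 mol): C 1.000, H 1.334, O 1.000
Multiplying each by 3 gives whole numbers: C 3.00, H 4.00, O 3.00
Empirical formula: C3H4O3
Empirical-formula mass = 88.06 g/mol; 264 ÷ 88.06 ≈ 3, so the molecular formula is C9H12O9.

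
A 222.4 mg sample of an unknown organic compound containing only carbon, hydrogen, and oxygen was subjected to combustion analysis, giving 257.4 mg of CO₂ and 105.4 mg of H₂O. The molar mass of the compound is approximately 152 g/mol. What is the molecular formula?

C4H8O6

mol C = 0.2574 g CO₂ ÷ 44.009 g/mol = 0.0058488 mol
mol H = 2 × 0.1054 g H₂O ÷ 18.015 g/mol = 0.011701 mol
mass O = 0.2224 − (0.070250 + 0.011795) = 0.14036 g → mol O = 0.14036 ÷ 15.999 = 0.0087727 mol
Divide by the smallest (0.0058488 mol): C 1.000, H 2.001, O 1.500
Multiplying each by 2 gives whole numbers: C 2.00, H 4.00, O 3.00
Empirical formula: C2H4O3
Empirical-formula mass = 76.05 g/mol; 152 ÷ 76.05 ≈ 2, so the molecular formula is C4H8O6.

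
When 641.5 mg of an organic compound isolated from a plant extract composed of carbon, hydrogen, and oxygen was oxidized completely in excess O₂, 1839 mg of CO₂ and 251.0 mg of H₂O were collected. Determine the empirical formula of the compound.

C6H4O

mol C = 1.839 g CO₂ ÷ 44.009 g/mol = 0.041787 mol
mol H = 2 × 0.2510 g H₂O ÷ 18.015 g/mol = 0.027866 mol
mass O = 0.6415 − (0.50190 + 0.028089) = 0.11151 g → mol O = 0.11151 ÷ 15.999 = 0.0069697 mol
Divide by the smallest (0.0069697 mol): C 5.995, H 3.998, O 1.000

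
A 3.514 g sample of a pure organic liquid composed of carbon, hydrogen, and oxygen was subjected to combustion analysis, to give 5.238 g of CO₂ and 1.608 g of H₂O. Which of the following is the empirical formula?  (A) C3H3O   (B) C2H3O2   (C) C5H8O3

(B) C2H3O2

mol C = 5.238 g CO₂ ÷ 44.009 g/mol = 0.11902 mol
mol H = 2 × 1.608 g H₂O ÷ 18.015 g/mol = 0.17852 mol
mass O = 3.514 − (1.4296 + 0.17995) = 1.9045 g → mol O = 1.9045 ÷ 15.999 = 0.11904 mol
Divide by the smallest (0.11902 mol): C 1.000, H 1.500, O 1.000
Multiplying each by 2 gives whole numbers: C 2.00, H 3.00, O 2.00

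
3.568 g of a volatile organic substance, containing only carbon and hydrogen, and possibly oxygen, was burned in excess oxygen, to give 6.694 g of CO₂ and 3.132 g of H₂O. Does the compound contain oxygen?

mol C = 6.694 g CO₂ ÷ 44.009 g/mol = 0.15211 mol
mol H = 2 × 3.132 g H₂O ÷ 18.015 g/mol = 0.34771 mol
C and H account for only 2.1774 g of the 3.568 g sample; the remaining 1.3906 g must be oxygen.

yes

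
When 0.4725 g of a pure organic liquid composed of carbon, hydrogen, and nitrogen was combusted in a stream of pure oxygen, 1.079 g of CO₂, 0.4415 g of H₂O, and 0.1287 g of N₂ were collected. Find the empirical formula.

mol C = 1.079 g CO₂ ÷ 44.009 g/mol = 0.024518 mol
mol H = 2 × 0.4415 g H₂O ÷ 18.015 g/mol = 0.049015 mol
mol N = 2 × 0.1287 g N₂ ÷ 28.014 g/mol = 0.0091883 mol
Divide by the smallest (0.0091883 mol): C 2.668, H 5.334, N 1.000
Multiplying each by 3 gives whole numbers: C 8.01, H 16.00, N 3.00

C8H16N3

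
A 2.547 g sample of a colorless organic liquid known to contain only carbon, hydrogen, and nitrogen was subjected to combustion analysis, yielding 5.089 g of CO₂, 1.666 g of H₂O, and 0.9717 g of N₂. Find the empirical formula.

mol C = 5.089 g CO₂ ÷ 44.009 g/mol = 0.11564 mol
mol H = 2 × 1.666 g H₂O ÷ 18.015 g/mol = 0.18496 mol
mol N = 2 × 0.9717 g N₂ ÷ 28.014 g/mol = 0.069372 mol
Divide by the smallest (0.069372 mol): C 1.667, H 2.666, N 1.000
Multiplying each by 3 gives whole numbers: C 5.00, H 8.00, N 3.00

C5H8N3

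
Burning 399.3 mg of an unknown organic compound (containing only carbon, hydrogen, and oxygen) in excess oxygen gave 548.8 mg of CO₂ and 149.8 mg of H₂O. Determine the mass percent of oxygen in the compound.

mol C = 0.5488 g CO₂ ÷ 44.009 g/mol = 0.012470 mol
mol H = 2 × 0.1498 g H₂O ÷ 18.015 g/mol = 0.016631 mol
mass O = 0.3993 − (0.14978 + 0.016764) = 0.23276 g → mol O = 0.23276 ÷ 15.999 = 0.014548 mol
mass % O = 0.23276 g ÷ 0.3993 g × 100%

58.29%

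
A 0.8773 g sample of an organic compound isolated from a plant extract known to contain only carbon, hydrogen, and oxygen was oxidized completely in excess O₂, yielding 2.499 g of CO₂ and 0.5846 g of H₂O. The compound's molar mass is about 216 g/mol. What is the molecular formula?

C14H16O2

mol C = 2.499 g CO₂ ÷ 44.009 g/mol = 0.056784 mol
mol H = 2 × 0.5846 g H₂O ÷ 18.015 g/mol = 0.064901 mol
mass O = 0.8773 − (0.68203 + 0.065421) = 0.12985 g → mol O = 0.12985 ÷ 15.999 = 0.0081160 mol
Divide by the smallest (0.0081160 mol): C 6.996, H 7.997, O 1.000
Empirical formula: C7H8O
Empirical-formula mass = 108.14 g/mol; 216 ÷ 108.14 ≈ 2, so the molecular formula is C14H16O2.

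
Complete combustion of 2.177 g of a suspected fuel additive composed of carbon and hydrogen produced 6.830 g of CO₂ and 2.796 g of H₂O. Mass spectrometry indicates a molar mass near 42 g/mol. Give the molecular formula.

C3H6

mol C = 6.830 g CO₂ ÷ 44.009 g/mol = 0.15520 mol
mol H = 2 × 2.796 g H₂O ÷ 18.015 g/mol = 0.31041 mol
Divide by the smallest (0.15520 mol): C 1.000, H 2.000
Empirical formula: CH2
Empirical-formula mass = 14.03 g/mol; 42 ÷ 14.03 ≈ 3, so the molecular formula is C3H6.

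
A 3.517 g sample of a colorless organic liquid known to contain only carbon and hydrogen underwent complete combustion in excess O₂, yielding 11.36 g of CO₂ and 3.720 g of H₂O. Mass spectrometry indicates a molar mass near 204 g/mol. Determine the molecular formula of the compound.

C15H24

mol C = 11.36 g CO₂ ÷ 44.009 g/mol = 0.25813 mol
mol H = 2 × 3.720 g H₂O ÷ 18.015 g/mol = 0.41299 mol
Divide by the smallest (0.25813 mol): C 1.000, H 1.600
Multiplying each by 5 gives whole numbers: C 5.00, H 8.00
Empirical formula: C5H8
Empirical-formula mass = 68.12 g/mol; 204 ÷ 68.12 ≈ 3, so the molecular formula is C15H24.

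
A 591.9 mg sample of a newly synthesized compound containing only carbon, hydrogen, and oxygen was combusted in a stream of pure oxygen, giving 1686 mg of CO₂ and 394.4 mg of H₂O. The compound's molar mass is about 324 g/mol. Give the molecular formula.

mol C = 1.686 g CO₂ ÷ 44.009 g/mol = 0.038310 mol
mol H = 2 × 0.3944 g H₂O ÷ 18.015 g/mol = 0.043786 mol
mass O = 0.5919 − (0.46015 + 0.044136) = 0.087618 g → mol O = 0.087618 ÷ 15.999 = 0.0054765 mol
Divide by the smallest (0.0054765 mol): C 6.995, H 7.995, O 1.000
Empirical formula: C7H8O
Empirical-formula mass = 108.14 g/mol; 324 ÷ 108.14 ≈ 3, so the molecular formula is C21H24O3.

C21H24O3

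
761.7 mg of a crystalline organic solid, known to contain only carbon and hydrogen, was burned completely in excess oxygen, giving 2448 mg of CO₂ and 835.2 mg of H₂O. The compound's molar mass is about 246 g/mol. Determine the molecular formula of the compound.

mol C = 2.448 g CO₂ ÷ 44.009 g/mol = 0.055625 mol
mol H = 2 × 0.8352 g H₂O ÷ 18.015 g/mol = 0.092723 mol
Divide by the smallest (0.055625 mol): C 1.000, H 1.667
Multiplying each by 3 gives whole numbers: C 3.00, H 5.00
Empirical formula: C3H5
Empirical-formula mass = 41.07 g/mol; 246 ÷ 41.07 ≈ 6, so the molecular formula is C18H30.

C18H30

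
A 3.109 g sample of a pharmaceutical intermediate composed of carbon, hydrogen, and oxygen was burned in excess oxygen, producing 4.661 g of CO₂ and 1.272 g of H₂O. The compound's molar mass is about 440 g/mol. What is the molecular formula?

mol C = 4.661 g CO₂ ÷ 44.009 g/mol = 0.10591 mol
mol H = 2 × 1.272 g H₂O ÷ 18.015 g/mol = 0.14122 mol
mass O = 3.109 − (1.2721 + 0.14235) = 1.6946 g → mol O = 1.6946 ÷ 15.999 = 0.10592 mol
Divide by the smallest (0.10591 mol): C 1.000, H 1.333, O 1.000
Multiplying each by 3 gives whole numbers: C 3.00, H 4.00, O 3.00
Empirical formula: C3H4O3
Empirical-formula mass = 88.06 g/mol; 440 ÷ 88.06 ≈ 5, so the molecular formula is C15H20O15.

C15H20O15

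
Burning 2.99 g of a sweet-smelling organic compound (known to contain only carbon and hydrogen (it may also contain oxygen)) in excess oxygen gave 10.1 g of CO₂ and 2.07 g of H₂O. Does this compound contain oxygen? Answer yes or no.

mol C = 10.1 g CO₂ ÷ 44.009 g/mol = 0.2295 mol
mol H = 2 × 2.07 g H₂O ÷ 18.015 g/mol = 0.2298 mol
C and H together account for 2.988 g — essentially the entire 2.99 g sample — so the compound contains no oxygen.

no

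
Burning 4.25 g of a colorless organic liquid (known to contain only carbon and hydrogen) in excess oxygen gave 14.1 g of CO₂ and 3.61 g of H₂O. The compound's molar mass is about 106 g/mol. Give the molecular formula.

C8H10

mol C = 14.1 g CO₂ ÷ 44.009 g/mol = 0.3204 mol
mol H = 2 × 3.61 g H₂O ÷ 18.015 g/mol = 0.4008 mol
Divide by the smallest (0.3204 mol): C 1.000, H 1.251
Multiplying each by 4 gives whole numbers: C 4.00, H 5.00
Empirical formula: C4H5
Empirical-formula mass = 53.08 g/mol; 106 ÷ 53.08 ≈ 2, so the molecular formula is C8H10.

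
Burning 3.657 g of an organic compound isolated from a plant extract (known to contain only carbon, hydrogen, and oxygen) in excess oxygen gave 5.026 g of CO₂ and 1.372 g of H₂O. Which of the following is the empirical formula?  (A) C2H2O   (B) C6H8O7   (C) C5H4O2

mol C = 5.026 g CO₂ ÷ 44.009 g/mol = 0.11420 mol
mol H = 2 × 1.372 g H₂O ÷ 18.015 g/mol = 0.15232 mol
mass O = 3.657 − (1.3717 + 0.15354) = 2.1318 g → mol O = 2.1318 ÷ 15.999 = 0.13324 mol
Divide by the smallest (0.11420 mol): C 1.000, H 1.334, O 1.167
Multiplying each by 6 gives whole numbers: C 6.00, H 8.00, O 7.00

(B) C6H8O7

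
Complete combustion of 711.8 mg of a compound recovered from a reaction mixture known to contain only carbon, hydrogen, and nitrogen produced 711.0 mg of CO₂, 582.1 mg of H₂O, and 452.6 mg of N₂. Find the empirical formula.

mol C = 0.7110 g CO₂ ÷ 44.009 g/mol = 0.016156 mol
mol H = 2 × 0.5821 g H₂O ÷ 18.015 g/mol = 0.064624 mol
mol N = 2 × 0.4526 g N₂ ÷ 28.014 g/mol = 0.032312 mol
Divide by the smallest (0.016156 mol): C 1.000, H 4.000, N 2.000

CH4N2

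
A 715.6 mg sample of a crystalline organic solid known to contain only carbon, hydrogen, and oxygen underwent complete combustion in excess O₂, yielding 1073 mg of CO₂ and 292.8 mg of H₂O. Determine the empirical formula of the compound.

C3H4O3

mol C = 1.073 g CO₂ ÷ 44.009 g/mol = 0.024381 mol
mol H = 2 × 0.2928 g H₂O ÷ 18.015 g/mol = 0.032506 mol
mass O = 0.7156 − (0.29284 + 0.032766) = 0.38999 g → mol O = 0.38999 ÷ 15.999 = 0.024376 mol
Divide by the smallest (0.024376 mol): C 1.000, H 1.334, O 1.000
Multiplying each by 3 gives whole numbers: C 3.00, H 4.00, O 3.00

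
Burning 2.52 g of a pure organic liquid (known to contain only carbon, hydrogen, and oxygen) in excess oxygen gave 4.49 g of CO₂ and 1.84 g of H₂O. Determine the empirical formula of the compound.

mol C = 4.49 g CO₂ ÷ 44.009 g/mol = 0.1020 mol
mol H = 2 × 1.84 g H₂O ÷ 18.015 g/mol = 0.2043 mol
mass O = 2.52 − (1.225 + 0.2059) = 1.089 g → mol O = 1.089 ÷ 15.999 = 0.06805 mol
Divide by the smallest (0.06805 mol): C 1.499, H 3.002, O 1.000
Multiplying each by 2 gives whole numbers: C 3.00, H 6.00, O 2.00

C3H6O2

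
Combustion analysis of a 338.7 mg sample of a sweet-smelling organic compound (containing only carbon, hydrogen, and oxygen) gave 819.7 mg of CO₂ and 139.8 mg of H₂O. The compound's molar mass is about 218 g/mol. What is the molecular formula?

C12H10O4

mol C = 0.8197 g CO₂ ÷ 44.009 g/mol = 0.018626 mol
mol H = 2 × 0.1398 g H₂O ÷ 18.015 g/mol = 0.015520 mol
mass O = 0.3387 − (0.22371 + 0.015645) = 0.099342 g → mol O = 0.099342 ÷ 15.999 = 0.0062092 mol
Divide by the smallest (0.0062092 mol): C 3.000, H 2.500, O 1.000
Multiplying each by 2 gives whole numbers: C 6.00, H 5.00, O 2.00
Empirical formula: C6H5O2
Empirical-formula mass = 109.10 g/mol; 218 ÷ 109.10 ≈ 2, so the molecular formula is C12H10O4.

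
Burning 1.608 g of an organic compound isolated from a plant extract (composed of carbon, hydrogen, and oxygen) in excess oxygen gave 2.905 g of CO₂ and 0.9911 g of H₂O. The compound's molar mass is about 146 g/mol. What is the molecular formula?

mol C = 2.905 g CO₂ ÷ 44.009 g/mol = 0.066009 mol
mol H = 2 × 0.9911 g H₂O ÷ 18.015 g/mol = 0.11003 mol
mass O = 1.608 − (0.79284 + 0.11091) = 0.70425 g → mol O = 0.70425 ÷ 15.999 = 0.044019 mol
Divide by the smallest (0.044019 mol): C 1.500, H 2.500, O 1.000
Multiplying each by 2 gives whole numbers: C 3.00, H 5.00, O 2.00
Empirical formula: C3H5O2
Empirical-formula mass = 73.07 g/mol; 146 ÷ 73.07 ≈ 2, so the molecular formula is C6H10O4.

C6H10O4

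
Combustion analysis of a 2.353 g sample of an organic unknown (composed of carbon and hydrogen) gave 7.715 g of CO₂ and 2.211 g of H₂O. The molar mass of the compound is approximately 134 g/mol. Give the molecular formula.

C10H14

mol C = 7.715 g CO₂ ÷ 44.009 g/mol = 0.17531 mol
mol H = 2 × 2.211 g H₂O ÷ 18.015 g/mol = 0.24546 mol
Divide by the smallest (0.17531 mol): C 1.000, H 1.400
Multiplying each by 5 gives whole numbers: C 5.00, H 7.00
Empirical formula: C5H7
Empirical-formula mass = 67.11 g/mol; 134 ÷ 67.11 ≈ 2, so the molecular formula is C10H14.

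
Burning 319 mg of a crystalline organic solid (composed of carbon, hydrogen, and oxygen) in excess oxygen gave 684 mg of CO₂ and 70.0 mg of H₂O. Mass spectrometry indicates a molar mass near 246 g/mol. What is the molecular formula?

C12H6O6

mol C = 0.684 g CO₂ ÷ 44.009 g/mol = 0.01554 mol
mol H = 2 × 0.0700 g H₂O ÷ 18.015 g/mol = 0.007771 mol
mass O = 0.319 − (0.1867 + 0.007833) = 0.1245 g → mol O = 0.1245 ÷ 15.999 = 0.007781 mol
Divide by the smallest (0.007771 mol): C 2.000, H 1.000, O 1.001
Empirical formula: C2HO
Empirical-formula mass = 41.03 g/mol; 246 ÷ 41.03 ≈ 6, so the molecular formula is C12H6O6.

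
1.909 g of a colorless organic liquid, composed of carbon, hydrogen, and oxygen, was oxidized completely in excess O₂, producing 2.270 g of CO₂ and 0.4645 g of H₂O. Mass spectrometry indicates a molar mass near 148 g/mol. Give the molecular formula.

mol C = 2.270 g CO₂ ÷ 44.009 g/mol = 0.051580 mol
mol H = 2 × 0.4645 g H₂O ÷ 18.015 g/mol = 0.051568 mol
mass O = 1.909 − (0.61953 + 0.051981) = 1.2375 g → mol O = 1.2375 ÷ 15.999 = 0.077348 mol
Divide by the smallest (0.051568 mol): C 1.000, H 1.000, O 1.500
Multiplying each by 2 gives whole numbers: C 2.00, H 2.00, O 3.00
Empirical formula: C2H2O3
Empirical-formula mass = 74.03 g/mol; 148 ÷ 74.03 ≈ 2, so the molecular formula is C4H4O6.

C4H4O6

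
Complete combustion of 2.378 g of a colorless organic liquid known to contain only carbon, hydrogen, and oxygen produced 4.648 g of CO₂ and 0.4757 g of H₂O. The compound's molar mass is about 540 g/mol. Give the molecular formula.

C24H12O15

mol C = 4.648 g CO₂ ÷ 44.009 g/mol = 0.10561 mol
mol H = 2 × 0.4757 g H₂O ÷ 18.015 g/mol = 0.052812 mol
mass O = 2.378 − (1.2685 + 0.053234) = 1.0562 g → mol O = 1.0562 ÷ 15.999 = 0.066018 mol
Divide by the smallest (0.052812 mol): C 2.000, H 1.000, O 1.250
Multiplying each by 4 gives whole numbers: C 8.00, H 4.00, O 5.00
Empirical formula: C8H4O5
Empirical-formula mass = 180.12 g/mol; 540 ÷ 180.12 ≈ 3, so the molecular formula is C24H12O15.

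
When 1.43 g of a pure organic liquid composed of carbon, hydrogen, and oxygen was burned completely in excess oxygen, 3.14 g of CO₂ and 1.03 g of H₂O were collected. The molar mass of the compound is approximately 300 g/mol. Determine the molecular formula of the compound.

mol C = 3.14 g CO₂ ÷ 44.009 g/mol = 0.07135 mol
mol H = 2 × 1.03 g H₂O ÷ 18.015 g/mol = 0.1143 mol
mass O = 1.43 − (0.8570 + 0.1153) = 0.4578 g → mol O = 0.4578 ÷ 15.999 = 0.02861 mol
Divide by the smallest (0.02861 mol): C 2.494, H 3.997, O 1.000
Multiplying each by 2 gives whole numbers: C 4.99, H 7.99, O 2.00
Empirical formula: C5H8O2
Empirical-formula mass = 100.12 g/mol; 300 ÷ 100.12 ≈ 3, so the molecular formula is C15H24O6.

C15H24O6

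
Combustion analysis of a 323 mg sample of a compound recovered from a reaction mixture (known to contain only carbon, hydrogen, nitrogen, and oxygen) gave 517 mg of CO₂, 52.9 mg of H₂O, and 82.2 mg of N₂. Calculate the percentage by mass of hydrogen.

1.8%

mol C = 0.517 g CO₂ ÷ 44.009 g/mol = 0.01175 mol
mol H = 2 × 0.0529 g H₂O ÷ 18.015 g/mol = 0.005873 mol
mol N = 2 × 0.0822 g N₂ ÷ 28.014 g/mol = 0.005868 mol
mass O = 0.323 − (0.1411 + 0.005920 + 0.08220) = 0.09378 g → mol O = 0.09378 ÷ 15.999 = 0.005862 mol
mass % H = 0.005920 g ÷ 0.323 g × 100%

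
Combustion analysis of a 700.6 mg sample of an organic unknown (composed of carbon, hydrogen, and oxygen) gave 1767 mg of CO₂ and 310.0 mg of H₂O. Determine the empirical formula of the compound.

C7H6O2

mol C = 1.767 g CO₂ ÷ 44.009 g/mol = 0.040151 mol
mol H = 2 × 0.3100 g H₂O ÷ 18.015 g/mol = 0.034416 mol
mass O = 0.7006 − (0.48225 + 0.034691) = 0.18366 g → mol O = 0.18366 ÷ 15.999 = 0.011479 mol
Divide by the smallest (0.011479 mol): C 3.498, H 2.998, O 1.000
Multiplying each by 2 gives whole numbers: C 7.00, H 6.00, O 2.00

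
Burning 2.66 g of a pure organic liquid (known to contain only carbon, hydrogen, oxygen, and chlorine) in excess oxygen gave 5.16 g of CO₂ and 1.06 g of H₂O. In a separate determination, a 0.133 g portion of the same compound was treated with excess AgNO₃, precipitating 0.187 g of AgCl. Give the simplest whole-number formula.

mol C = 5.16 g CO₂ ÷ 44.009 g/mol = 0.1172 mol
mol H = 2 × 1.06 g H₂O ÷ 18.015 g/mol = 0.1177 mol
From the AgCl data: mol Cl per gram of compound = (0.187 ÷ 143.318) ÷ 0.133 = 0.009810 mol/g, so in the 2.66 g combustion sample mol Cl = 0.02610 mol
mass O = 2.66 − (1.408 + 0.1186 + 0.9251) = 0.2080 g → mol O = 0.2080 ÷ 15.999 = 0.01300 mol
Divide by the smallest (0.01300 mol): C 9.018, H 9.051, Cl 2.007, O 1.000

C9H9Cl2O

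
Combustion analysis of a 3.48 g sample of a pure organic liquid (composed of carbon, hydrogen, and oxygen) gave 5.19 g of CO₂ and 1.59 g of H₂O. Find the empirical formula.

mol C = 5.19 g CO₂ ÷ 44.009 g/mol = 0.1179 mol
mol H = 2 × 1.59 g H₂O ÷ 18.015 g/mol = 0.1765 mol
mass O = 3.48 − (1.416 + 0.1779) = 1.886 g → mol O = 1.886 ÷ 15.999 = 0.1179 mol
Divide by the smallest (0.1179 mol): C 1.001, H 1.498, O 1.000
Multiplying each by 2 gives whole numbers: C 2.00, H 3.00, O 2.00

C2H3O2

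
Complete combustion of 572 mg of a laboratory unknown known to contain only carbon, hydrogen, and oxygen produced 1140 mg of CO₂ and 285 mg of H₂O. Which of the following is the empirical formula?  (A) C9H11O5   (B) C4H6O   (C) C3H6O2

mol C = 1.14 g CO₂ ÷ 44.009 g/mol = 0.02590 mol
mol H = 2 × 0.285 g H₂O ÷ 18.015 g/mol = 0.03164 mol
mass O = 0.572 − (0.3111 + 0.03189) = 0.2290 g → mol O = 0.2290 ÷ 15.999 = 0.01431 mol
Divide by the smallest (0.01431 mol): C 1.810, H 2.211, O 1.000
Multiplying each by 5 gives whole numbers: C 9.05, H 11.05, O 5.00

(A) C9H11O5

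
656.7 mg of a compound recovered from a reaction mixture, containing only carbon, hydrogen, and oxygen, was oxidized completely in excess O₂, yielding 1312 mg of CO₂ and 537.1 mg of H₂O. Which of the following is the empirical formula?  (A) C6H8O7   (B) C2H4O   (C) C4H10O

(B) C2H4O

mol C = 1.312 g CO₂ ÷ 44.009 g/mol = 0.029812 mol
mol H = 2 × 0.5371 g H₂O ÷ 18.015 g/mol = 0.059628 mol
mass O = 0.6567 − (0.35807 + 0.060105) = 0.23852 g → mol O = 0.23852 ÷ 15.999 = 0.014909 mol
Divide by the smallest (0.014909 mol): C 2.000, H 4.000, O 1.000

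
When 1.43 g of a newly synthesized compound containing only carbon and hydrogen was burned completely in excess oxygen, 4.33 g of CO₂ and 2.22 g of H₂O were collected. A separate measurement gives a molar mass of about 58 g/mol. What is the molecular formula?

C4H10

mol C = 4.33 g CO₂ ÷ 44.009 g/mol = 0.09839 mol
mol H = 2 × 2.22 g H₂O ÷ 18.015 g/mol = 0.2465 mol
Divide by the smallest (0.09839 mol): C 1.000, H 2.505
Multiplying each by 2 gives whole numbers: C 2.00, H 5.01
Empirical formula: C2H5
Empirical-formula mass = 29.06 g/mol; 58 ÷ 29.06 ≈ 2, so the molecular formula is C4H10.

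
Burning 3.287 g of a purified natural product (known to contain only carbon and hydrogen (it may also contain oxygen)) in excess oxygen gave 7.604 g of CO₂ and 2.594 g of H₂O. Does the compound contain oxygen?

yes

mol C = 7.604 g CO₂ ÷ 44.009 g/mol = 0.17278 mol
mol H = 2 × 2.594 g H₂O ÷ 18.015 g/mol = 0.28798 mol
C and H account for only 2.3656 g of the 3.287 g sample; the remaining 0.92142 g must be oxygen.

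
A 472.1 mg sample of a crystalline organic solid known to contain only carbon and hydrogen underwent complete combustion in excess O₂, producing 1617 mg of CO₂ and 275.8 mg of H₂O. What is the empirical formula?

mol C = 1.617 g CO₂ ÷ 44.009 g/mol = 0.036742 mol
mol H = 2 × 0.2758 g H₂O ÷ 18.015 g/mol = 0.030619 mol
Divide by the smallest (0.030619 mol): C 1.200, H 1.000
Multiplying each by 5 gives whole numbers: C 6.00, H 5.00

C6H5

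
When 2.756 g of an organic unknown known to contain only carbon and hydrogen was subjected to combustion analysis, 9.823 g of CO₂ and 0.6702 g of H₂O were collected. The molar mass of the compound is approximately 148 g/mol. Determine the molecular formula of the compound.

mol C = 9.823 g CO₂ ÷ 44.009 g/mol = 0.22320 mol
mol H = 2 × 0.6702 g H₂O ÷ 18.015 g/mol = 0.074405 mol
Divide by the smallest (0.074405 mol): C 3.000, H 1.000
Empirical formula: C3H
Empirical-formula mass = 37.04 g/mol; 148 ÷ 37.04 ≈ 4, so the molecular formula is C12H4.

C12H4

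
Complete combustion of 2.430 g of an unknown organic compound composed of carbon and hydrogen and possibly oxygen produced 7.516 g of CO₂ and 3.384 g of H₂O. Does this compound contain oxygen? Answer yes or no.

mol C = 7.516 g CO₂ ÷ 44.009 g/mol = 0.17078 mol
mol H = 2 × 3.384 g H₂O ÷ 18.015 g/mol = 0.37569 mol
C and H together account for 2.4300 g — essentially the entire 2.430 g sample — so the compound contains no oxygen.

no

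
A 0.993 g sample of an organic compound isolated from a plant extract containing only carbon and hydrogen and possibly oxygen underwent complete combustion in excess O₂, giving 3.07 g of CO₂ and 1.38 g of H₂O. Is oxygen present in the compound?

no

mol C = 3.07 g CO₂ ÷ 44.009 g/mol = 0.06976 mol
mol H = 2 × 1.38 g H₂O ÷ 18.015 g/mol = 0.1532 mol
C and H together account for 0.9923 g — essentially the entire 0.993 g sample — so the compound contains no oxygen.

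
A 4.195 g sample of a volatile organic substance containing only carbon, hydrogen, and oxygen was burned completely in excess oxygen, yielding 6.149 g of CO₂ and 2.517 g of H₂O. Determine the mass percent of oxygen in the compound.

53.28%

mol C = 6.149 g CO₂ ÷ 44.009 g/mol = 0.13972 mol
mol H = 2 × 2.517 g H₂O ÷ 18.015 g/mol = 0.27943 mol
mass O = 4.195 − (1.6782 + 0.28167) = 2.2351 g → mol O = 2.2351 ÷ 15.999 = 0.13970 mol
mass % O = 2.2351 g ÷ 4.195 g × 100%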